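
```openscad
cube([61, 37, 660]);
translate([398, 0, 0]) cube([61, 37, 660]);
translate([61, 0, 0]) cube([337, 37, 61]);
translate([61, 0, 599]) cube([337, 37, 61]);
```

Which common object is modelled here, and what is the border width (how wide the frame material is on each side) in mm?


A picture frame. The border width is 61 mm.

Four thin pieces enclosing a rectangular opening — a picture frame. The two full-height stiles are 660 mm tall; the top rail sits at z = 599 and is 61 mm tall, so the border above the opening is 660 − 599 = 61 mm, matching the stile x-width.


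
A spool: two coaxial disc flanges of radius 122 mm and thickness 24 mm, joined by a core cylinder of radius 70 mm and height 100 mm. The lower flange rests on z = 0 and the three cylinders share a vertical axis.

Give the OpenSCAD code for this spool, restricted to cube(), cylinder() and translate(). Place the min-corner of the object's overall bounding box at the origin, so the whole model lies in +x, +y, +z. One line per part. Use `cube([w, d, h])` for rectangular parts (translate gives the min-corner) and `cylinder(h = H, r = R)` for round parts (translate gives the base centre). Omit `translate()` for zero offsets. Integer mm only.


translate([122, 122, 0]) cylinder(h = 24, r = 122);
translate([122, 122, 24]) cylinder(h = 100, r = 70);
translate([122, 122, 124]) cylinder(h = 24, r = 122);


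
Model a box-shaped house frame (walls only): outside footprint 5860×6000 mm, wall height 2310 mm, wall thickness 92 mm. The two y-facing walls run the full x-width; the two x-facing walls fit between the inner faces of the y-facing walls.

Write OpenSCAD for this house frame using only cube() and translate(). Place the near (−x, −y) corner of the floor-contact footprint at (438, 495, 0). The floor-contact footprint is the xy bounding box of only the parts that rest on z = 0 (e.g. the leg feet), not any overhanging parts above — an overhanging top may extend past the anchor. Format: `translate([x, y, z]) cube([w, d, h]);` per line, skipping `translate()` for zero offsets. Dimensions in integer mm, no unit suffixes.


translate([438, 495, 0]) cube([5860, 92, 2310]);
translate([438, 6403, 0]) cube([5860, 92, 2310]);
translate([438, 587, 0]) cube([92, 5816, 2310]);
translate([6206, 587, 0]) cube([92, 5816, 2310]);


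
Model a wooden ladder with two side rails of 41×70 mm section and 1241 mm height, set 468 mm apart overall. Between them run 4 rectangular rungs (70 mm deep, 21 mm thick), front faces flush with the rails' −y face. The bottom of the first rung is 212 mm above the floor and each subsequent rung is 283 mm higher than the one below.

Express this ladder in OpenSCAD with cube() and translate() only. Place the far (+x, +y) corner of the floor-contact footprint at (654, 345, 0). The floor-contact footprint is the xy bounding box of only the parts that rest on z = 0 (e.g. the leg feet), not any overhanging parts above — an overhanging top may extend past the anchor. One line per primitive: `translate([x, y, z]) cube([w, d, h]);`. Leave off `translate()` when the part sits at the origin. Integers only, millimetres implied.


// rung span = 468 - 2*41 = 386
// rung[k] z = 212 + k*283
translate([186, 275, 0]) cube([41, 70, 1241]);
translate([613, 275, 0]) cube([41, 70, 1241]);
translate([227, 275, 212]) cube([386, 70, 21]);
translate([227, 275, 495]) cube([386, 70, 21]);
translate([227, 275, 778]) cube([386, 70, 21]);
translate([227, 275, 1061]) cube([386, 70, 21]);


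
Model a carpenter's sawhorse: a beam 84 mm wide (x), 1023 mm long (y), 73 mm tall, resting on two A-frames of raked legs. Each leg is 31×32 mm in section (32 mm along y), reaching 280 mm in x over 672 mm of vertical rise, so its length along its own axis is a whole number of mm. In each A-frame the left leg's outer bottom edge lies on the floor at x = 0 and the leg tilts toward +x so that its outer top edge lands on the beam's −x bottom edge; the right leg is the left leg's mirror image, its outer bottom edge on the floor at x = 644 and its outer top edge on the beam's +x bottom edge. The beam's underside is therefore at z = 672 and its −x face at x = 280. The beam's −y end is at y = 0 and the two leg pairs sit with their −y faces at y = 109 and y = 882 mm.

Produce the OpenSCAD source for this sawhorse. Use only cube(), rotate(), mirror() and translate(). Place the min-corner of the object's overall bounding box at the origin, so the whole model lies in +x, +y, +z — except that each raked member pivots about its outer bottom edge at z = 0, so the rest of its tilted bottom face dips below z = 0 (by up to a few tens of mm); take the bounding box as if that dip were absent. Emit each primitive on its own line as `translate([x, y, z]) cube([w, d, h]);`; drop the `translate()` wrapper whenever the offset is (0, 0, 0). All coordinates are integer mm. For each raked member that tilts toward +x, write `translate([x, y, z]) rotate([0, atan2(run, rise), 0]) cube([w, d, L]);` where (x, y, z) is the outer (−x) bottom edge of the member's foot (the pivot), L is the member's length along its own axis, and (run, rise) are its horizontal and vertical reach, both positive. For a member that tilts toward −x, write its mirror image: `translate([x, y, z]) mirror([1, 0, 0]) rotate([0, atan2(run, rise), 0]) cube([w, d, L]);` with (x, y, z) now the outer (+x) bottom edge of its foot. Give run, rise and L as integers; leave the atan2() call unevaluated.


translate([280, 0, 672]) cube([84, 1023, 73]);
translate([0, 109, 0]) rotate([0, atan2(280, 672), 0]) cube([31, 32, 728]);
translate([644, 109, 0]) mirror([1, 0, 0]) rotate([0, atan2(280, 672), 0]) cube([31, 32, 728]);
translate([0, 882, 0]) rotate([0, atan2(280, 672), 0]) cube([31, 32, 728]);
translate([644, 882, 0]) mirror([1, 0, 0]) rotate([0, atan2(280, 672), 0]) cube([31, 32, 728]);


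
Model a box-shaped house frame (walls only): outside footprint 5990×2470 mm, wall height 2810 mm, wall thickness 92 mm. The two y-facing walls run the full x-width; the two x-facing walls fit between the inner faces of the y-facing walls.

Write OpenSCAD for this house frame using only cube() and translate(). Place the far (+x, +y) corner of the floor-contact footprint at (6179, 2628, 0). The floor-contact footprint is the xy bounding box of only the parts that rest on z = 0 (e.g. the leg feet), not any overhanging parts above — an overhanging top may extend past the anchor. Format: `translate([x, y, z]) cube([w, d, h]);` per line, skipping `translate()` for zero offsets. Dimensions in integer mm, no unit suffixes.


translate([189, 158, 0]) cube([5990, 92, 2810]);
translate([189, 2536, 0]) cube([5990, 92, 2810]);
translate([189, 250, 0]) cube([92, 2286, 2810]);
translate([6087, 250, 0]) cube([92, 2286, 2810]);


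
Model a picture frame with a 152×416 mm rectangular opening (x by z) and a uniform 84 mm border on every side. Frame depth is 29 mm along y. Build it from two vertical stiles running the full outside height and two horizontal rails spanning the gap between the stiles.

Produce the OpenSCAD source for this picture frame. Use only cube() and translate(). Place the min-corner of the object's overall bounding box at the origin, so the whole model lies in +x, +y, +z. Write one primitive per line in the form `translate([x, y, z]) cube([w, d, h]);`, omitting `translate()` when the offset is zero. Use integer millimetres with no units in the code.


cube([84, 29, 584]);
translate([236, 0, 0]) cube([84, 29, 584]);
translate([84, 0, 0]) cube([152, 29, 84]);
translate([84, 0, 500]) cube([152, 29, 84]);


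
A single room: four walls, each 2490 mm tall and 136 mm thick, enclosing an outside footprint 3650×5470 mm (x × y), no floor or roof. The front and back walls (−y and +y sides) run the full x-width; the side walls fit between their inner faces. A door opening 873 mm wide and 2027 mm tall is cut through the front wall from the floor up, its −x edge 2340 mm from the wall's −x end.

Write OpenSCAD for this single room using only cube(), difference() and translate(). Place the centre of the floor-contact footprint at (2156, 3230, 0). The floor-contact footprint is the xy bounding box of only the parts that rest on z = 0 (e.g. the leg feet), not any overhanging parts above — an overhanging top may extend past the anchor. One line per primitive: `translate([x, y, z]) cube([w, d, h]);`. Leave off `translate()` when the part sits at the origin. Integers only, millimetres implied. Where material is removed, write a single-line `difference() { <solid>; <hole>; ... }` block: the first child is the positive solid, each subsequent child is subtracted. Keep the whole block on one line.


difference() { translate([331, 495, 0]) cube([3650, 136, 2490]); translate([2671, 495, 0]) cube([873, 136, 2027]); }
translate([331, 5829, 0]) cube([3650, 136, 2490]);
translate([331, 631, 0]) cube([136, 5198, 2490]);
translate([3845, 631, 0]) cube([136, 5198, 2490]);


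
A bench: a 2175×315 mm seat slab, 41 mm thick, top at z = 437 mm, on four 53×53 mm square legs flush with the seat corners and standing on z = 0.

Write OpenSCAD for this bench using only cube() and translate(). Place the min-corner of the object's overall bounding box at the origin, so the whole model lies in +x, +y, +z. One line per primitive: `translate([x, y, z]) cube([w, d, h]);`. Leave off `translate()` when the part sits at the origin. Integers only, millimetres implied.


translate([0, 0, 396]) cube([2175, 315, 41]);
cube([53, 53, 396]);
translate([0, 262, 0]) cube([53, 53, 396]);
translate([2122, 0, 0]) cube([53, 53, 396]);
translate([2122, 262, 0]) cube([53, 53, 396]);


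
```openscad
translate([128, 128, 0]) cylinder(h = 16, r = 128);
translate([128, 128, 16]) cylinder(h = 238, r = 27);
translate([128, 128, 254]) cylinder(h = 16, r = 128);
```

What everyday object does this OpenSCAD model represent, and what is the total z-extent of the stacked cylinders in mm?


A spool. The overall height is 270 mm.

Three coaxial cylinders, large–small–large — a spool. Two 16 mm flanges and a 238 mm core give 16 + 238 + 16 = 270 mm.


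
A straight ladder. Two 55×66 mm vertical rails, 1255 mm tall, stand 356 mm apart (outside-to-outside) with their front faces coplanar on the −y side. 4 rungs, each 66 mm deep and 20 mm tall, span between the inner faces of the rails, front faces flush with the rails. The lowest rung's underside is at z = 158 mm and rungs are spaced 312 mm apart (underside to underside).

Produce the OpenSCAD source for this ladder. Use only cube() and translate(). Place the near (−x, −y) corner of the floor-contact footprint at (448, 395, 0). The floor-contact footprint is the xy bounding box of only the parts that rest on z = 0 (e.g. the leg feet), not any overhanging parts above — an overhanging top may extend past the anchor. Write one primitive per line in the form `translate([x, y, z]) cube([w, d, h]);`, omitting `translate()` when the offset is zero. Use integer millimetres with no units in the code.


translate([448, 395, 0]) cube([55, 66, 1255]);
translate([749, 395, 0]) cube([55, 66, 1255]);
translate([503, 395, 158]) cube([246, 66, 20]);
translate([503, 395, 470]) cube([246, 66, 20]);
translate([503, 395, 782]) cube([246, 66, 20]);
translate([503, 395, 1094]) cube([246, 66, 20]);


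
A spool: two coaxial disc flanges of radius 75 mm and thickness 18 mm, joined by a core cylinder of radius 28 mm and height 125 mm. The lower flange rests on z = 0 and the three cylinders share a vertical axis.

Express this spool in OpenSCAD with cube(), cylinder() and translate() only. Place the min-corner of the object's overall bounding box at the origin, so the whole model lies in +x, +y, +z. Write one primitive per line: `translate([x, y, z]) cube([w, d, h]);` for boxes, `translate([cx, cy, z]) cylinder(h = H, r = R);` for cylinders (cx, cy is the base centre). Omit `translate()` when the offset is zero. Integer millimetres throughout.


translate([75, 75, 0]) cylinder(h = 18, r = 75);
translate([75, 75, 18]) cylinder(h = 125, r = 28);
translate([75, 75, 143]) cylinder(h = 18, r = 75);


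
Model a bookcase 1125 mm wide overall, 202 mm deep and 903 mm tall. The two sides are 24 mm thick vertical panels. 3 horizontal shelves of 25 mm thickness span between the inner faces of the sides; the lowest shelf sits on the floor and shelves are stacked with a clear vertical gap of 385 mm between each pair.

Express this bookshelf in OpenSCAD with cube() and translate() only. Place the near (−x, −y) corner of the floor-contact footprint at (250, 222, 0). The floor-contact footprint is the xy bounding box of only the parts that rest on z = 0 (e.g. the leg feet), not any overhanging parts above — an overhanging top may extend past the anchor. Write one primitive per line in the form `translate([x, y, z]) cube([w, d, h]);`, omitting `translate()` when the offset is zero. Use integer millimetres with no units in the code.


translate([250, 222, 0]) cube([24, 202, 903]);
translate([1351, 222, 0]) cube([24, 202, 903]);
translate([274, 222, 0]) cube([1077, 202, 25]);
translate([274, 222, 410]) cube([1077, 202, 25]);
translate([274, 222, 820]) cube([1077, 202, 25]);


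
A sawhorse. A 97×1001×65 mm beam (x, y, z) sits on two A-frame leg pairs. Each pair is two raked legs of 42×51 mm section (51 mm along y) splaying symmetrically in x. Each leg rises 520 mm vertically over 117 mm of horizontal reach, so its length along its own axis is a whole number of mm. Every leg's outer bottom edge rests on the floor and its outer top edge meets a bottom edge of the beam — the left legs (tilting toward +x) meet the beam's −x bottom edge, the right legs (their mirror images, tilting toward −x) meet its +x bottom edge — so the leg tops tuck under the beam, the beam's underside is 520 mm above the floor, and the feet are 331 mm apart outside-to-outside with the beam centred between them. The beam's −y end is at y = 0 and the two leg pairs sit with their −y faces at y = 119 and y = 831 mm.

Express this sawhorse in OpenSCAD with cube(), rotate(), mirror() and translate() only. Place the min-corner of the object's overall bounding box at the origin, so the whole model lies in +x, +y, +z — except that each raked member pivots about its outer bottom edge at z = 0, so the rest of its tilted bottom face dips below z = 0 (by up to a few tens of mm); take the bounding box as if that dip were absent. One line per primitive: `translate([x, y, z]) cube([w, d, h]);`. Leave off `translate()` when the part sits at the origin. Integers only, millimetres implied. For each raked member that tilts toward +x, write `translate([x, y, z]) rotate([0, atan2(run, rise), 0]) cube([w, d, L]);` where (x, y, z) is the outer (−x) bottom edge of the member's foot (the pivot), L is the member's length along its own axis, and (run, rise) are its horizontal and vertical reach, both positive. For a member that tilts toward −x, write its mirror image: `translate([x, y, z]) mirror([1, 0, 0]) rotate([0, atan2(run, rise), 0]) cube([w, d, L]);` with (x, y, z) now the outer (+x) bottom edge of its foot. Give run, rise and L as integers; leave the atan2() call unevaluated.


translate([117, 0, 520]) cube([97, 1001, 65]);
translate([0, 119, 0]) rotate([0, atan2(117, 520), 0]) cube([42, 51, 533]);
translate([331, 119, 0]) mirror([1, 0, 0]) rotate([0, atan2(117, 520), 0]) cube([42, 51, 533]);
translate([0, 831, 0]) rotate([0, atan2(117, 520), 0]) cube([42, 51, 533]);
translate([331, 831, 0]) mirror([1, 0, 0]) rotate([0, atan2(117, 520), 0]) cube([42, 51, 533]);


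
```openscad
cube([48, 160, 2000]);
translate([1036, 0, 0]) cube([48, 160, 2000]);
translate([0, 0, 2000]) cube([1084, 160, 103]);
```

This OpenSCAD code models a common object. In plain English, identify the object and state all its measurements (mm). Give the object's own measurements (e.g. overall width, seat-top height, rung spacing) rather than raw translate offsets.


A door frame. The clear opening is 988 mm wide and 2000 mm high. Two 48 mm wide jambs, 160 mm deep, stand either side of the opening from the floor to the top of the opening. A 103 mm thick head sits across the top of both jambs, spanning the full outside width of the frame.


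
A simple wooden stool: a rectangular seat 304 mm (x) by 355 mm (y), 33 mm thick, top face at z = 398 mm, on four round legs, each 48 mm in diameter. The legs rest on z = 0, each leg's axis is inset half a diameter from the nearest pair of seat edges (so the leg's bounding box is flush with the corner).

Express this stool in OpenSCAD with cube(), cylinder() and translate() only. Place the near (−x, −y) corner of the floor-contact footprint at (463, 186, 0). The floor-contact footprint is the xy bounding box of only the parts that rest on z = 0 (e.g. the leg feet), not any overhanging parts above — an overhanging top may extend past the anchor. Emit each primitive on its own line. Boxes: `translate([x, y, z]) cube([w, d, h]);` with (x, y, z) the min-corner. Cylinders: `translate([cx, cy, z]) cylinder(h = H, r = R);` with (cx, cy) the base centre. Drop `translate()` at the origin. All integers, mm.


translate([463, 186, 365]) cube([304, 355, 33]);
translate([487, 210, 0]) cylinder(h = 365, r = 24);
translate([743, 210, 0]) cylinder(h = 365, r = 24);
translate([487, 517, 0]) cylinder(h = 365, r = 24);
translate([743, 517, 0]) cylinder(h = 365, r = 24);


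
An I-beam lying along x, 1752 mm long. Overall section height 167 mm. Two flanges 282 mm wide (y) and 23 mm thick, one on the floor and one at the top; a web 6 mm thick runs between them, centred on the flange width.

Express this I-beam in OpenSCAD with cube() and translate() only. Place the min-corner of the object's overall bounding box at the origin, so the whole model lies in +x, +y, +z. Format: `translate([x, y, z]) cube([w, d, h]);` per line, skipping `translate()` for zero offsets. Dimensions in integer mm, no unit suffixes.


cube([1752, 282, 23]);
translate([0, 138, 23]) cube([1752, 6, 121]);
translate([0, 0, 144]) cube([1752, 282, 23]);


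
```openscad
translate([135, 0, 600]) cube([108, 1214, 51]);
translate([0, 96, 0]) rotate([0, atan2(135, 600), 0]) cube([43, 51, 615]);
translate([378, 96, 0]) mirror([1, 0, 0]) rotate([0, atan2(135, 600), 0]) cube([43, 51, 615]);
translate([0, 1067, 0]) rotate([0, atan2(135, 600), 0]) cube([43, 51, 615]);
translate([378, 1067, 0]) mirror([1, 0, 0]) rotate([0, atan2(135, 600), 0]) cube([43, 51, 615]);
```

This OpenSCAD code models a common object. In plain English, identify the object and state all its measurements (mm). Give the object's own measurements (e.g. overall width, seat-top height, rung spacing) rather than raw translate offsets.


A sawhorse. A 108×1214×51 mm beam (x, y, z) sits on two A-frame leg pairs. Each pair is two raked legs of 43×51 mm section (51 mm along y) splaying symmetrically in x. Each leg rises 600 mm vertically over 135 mm of horizontal reach and is 615 mm long along its own axis. Every leg's outer bottom edge rests on the floor and its outer top edge meets a bottom edge of the beam — the left legs (tilting toward +x) meet the beam's −x bottom edge, the right legs (their mirror images, tilting toward −x) meet its +x bottom edge — so the leg tops tuck under the beam, the beam's underside is 600 mm above the floor, and the feet are 378 mm apart outside-to-outside with the beam centred between them. The two leg pairs are set in 96 mm from either end of the beam.


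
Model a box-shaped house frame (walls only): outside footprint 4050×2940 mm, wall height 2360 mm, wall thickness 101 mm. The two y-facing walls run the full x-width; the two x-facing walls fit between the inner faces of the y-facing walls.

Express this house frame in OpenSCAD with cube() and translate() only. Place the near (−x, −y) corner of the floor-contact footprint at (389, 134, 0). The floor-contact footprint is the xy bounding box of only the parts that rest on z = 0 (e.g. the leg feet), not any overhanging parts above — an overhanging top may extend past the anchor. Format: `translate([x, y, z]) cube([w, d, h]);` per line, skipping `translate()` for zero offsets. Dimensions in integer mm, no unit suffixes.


translate([389, 134, 0]) cube([4050, 101, 2360]);
translate([389, 2973, 0]) cube([4050, 101, 2360]);
translate([389, 235, 0]) cube([101, 2738, 2360]);
translate([4338, 235, 0]) cube([101, 2738, 2360]);


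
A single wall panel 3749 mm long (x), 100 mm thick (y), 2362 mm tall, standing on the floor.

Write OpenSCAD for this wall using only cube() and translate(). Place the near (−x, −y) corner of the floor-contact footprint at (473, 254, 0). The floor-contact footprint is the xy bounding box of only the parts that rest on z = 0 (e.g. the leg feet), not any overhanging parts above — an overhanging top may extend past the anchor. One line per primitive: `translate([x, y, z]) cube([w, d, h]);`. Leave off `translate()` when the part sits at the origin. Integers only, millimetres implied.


translate([473, 254, 0]) cube([3749, 100, 2362]);


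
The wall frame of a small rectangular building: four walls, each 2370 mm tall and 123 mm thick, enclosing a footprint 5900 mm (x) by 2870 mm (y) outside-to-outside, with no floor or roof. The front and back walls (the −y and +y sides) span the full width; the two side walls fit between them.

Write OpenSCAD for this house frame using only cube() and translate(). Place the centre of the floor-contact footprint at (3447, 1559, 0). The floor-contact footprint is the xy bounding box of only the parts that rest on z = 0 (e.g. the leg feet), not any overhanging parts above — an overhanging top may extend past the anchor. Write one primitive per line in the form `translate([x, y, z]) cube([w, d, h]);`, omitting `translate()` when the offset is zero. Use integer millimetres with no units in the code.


translate([497, 124, 0]) cube([5900, 123, 2370]);
translate([497, 2871, 0]) cube([5900, 123, 2370]);
translate([497, 247, 0]) cube([123, 2624, 2370]);
translate([6274, 247, 0]) cube([123, 2624, 2370]);


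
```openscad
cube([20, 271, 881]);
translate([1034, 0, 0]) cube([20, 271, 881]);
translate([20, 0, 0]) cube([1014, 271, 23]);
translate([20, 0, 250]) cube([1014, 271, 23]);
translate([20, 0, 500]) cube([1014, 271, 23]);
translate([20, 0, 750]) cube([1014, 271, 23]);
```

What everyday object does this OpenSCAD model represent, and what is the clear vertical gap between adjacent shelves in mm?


A bookshelf. The clear shelf gap is 227 mm.

Two tall side panels with 4 horizontal boards between them — a bookshelf. The first two shelf undersides are at z = 0 and z = 250; with shelf thickness 23, the clear gap is 250 − 0 − 23 = 227 mm.


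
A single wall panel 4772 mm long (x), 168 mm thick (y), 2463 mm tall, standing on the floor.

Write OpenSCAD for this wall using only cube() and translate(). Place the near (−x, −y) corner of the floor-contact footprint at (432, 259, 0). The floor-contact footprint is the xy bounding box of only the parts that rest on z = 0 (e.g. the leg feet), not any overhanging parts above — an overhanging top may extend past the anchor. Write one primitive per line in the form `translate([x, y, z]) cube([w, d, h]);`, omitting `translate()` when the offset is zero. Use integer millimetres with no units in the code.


translate([432, 259, 0]) cube([4772, 168, 2463]);


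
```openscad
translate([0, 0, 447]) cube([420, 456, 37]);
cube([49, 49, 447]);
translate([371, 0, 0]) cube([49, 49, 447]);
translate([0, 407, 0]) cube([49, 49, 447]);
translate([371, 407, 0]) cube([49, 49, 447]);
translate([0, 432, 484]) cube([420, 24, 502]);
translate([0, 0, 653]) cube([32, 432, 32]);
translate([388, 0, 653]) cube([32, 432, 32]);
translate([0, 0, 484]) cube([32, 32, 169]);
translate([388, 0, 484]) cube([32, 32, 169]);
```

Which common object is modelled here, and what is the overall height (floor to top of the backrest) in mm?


A chair. The overall height is 986 mm.

A slab on four corner posts with a tall panel at the back — a chair. The seat slab sits at z = 447 with thickness 37, and the 502 mm backrest starts at the seat top, so the overall height is 447 + 37 + 502 = 986 mm.


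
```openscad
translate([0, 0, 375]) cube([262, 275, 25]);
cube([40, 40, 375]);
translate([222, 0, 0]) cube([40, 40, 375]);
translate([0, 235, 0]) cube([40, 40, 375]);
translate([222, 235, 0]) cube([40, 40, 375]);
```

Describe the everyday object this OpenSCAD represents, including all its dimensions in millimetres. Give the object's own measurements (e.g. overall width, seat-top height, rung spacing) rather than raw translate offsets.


A four-legged stool. The seat is a 262×275×25 mm slab whose top surface is at z = 400 mm; four square legs, each 40×40 mm in cross-section, run from the floor (z = 0) to the underside of the seat, each flush with a corner of the seat.


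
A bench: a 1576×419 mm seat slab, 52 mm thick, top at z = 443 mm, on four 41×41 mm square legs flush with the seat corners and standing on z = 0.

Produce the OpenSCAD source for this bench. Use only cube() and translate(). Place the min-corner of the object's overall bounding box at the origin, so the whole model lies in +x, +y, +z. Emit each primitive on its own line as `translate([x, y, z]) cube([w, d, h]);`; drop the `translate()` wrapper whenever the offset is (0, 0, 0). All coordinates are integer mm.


// leg_h = 443 − 52 = 391
translate([0, 0, 391]) cube([1576, 419, 52]);
cube([41, 41, 391]);
translate([0, 378, 0]) cube([41, 41, 391]);
translate([1535, 0, 0]) cube([41, 41, 391]);
translate([1535, 378, 0]) cube([41, 41, 391]);


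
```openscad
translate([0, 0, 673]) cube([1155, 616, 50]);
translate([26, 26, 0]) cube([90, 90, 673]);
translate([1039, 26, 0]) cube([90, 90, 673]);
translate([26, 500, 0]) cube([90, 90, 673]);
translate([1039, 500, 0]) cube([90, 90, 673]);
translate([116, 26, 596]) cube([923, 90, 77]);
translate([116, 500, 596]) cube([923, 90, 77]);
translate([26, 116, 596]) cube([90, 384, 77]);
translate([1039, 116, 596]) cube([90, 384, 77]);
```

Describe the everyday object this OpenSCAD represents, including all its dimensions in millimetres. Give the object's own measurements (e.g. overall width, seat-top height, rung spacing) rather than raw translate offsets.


A rectangular dining table. The top is 1155×616×50 mm with its upper surface at z = 723 mm. It stands on four 90×90 mm square legs, each inset 26 mm from the nearest pair of top edges, running from the floor to the underside of the top. Four apron rails, 90 mm thick and 77 mm tall, run between adjacent legs with their top edges flush with the underside of the top and their outer faces flush with the legs' outer faces.


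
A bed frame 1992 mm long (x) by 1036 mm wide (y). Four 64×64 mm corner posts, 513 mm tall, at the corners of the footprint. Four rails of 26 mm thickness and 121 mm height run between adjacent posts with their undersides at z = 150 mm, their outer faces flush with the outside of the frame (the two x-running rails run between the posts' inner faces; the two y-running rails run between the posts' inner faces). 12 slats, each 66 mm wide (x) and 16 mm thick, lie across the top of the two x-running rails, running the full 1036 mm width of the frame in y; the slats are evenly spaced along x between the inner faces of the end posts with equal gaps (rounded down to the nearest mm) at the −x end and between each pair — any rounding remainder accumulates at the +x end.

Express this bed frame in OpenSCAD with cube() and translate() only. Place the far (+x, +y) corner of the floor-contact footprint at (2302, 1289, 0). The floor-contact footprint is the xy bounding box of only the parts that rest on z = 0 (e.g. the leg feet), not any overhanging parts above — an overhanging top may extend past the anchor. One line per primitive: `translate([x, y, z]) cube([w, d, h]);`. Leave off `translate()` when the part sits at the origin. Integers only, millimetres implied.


translate([310, 253, 0]) cube([64, 64, 513]);
translate([310, 1225, 0]) cube([64, 64, 513]);
translate([2238, 253, 0]) cube([64, 64, 513]);
translate([2238, 1225, 0]) cube([64, 64, 513]);
translate([374, 253, 150]) cube([1864, 26, 121]);
translate([374, 1263, 150]) cube([1864, 26, 121]);
translate([310, 317, 150]) cube([26, 908, 121]);
translate([2276, 317, 150]) cube([26, 908, 121]);
translate([456, 253, 271]) cube([66, 1036, 16]);
translate([604, 253, 271]) cube([66, 1036, 16]);
translate([752, 253, 271]) cube([66, 1036, 16]);
translate([900, 253, 271]) cube([66, 1036, 16]);
translate([1048, 253, 271]) cube([66, 1036, 16]);
translate([1196, 253, 271]) cube([66, 1036, 16]);
translate([1344, 253, 271]) cube([66, 1036, 16]);
translate([1492, 253, 271]) cube([66, 1036, 16]);
translate([1640, 253, 271]) cube([66, 1036, 16]);
translate([1788, 253, 271]) cube([66, 1036, 16]);
translate([1936, 253, 271]) cube([66, 1036, 16]);
translate([2084, 253, 271]) cube([66, 1036, 16]);


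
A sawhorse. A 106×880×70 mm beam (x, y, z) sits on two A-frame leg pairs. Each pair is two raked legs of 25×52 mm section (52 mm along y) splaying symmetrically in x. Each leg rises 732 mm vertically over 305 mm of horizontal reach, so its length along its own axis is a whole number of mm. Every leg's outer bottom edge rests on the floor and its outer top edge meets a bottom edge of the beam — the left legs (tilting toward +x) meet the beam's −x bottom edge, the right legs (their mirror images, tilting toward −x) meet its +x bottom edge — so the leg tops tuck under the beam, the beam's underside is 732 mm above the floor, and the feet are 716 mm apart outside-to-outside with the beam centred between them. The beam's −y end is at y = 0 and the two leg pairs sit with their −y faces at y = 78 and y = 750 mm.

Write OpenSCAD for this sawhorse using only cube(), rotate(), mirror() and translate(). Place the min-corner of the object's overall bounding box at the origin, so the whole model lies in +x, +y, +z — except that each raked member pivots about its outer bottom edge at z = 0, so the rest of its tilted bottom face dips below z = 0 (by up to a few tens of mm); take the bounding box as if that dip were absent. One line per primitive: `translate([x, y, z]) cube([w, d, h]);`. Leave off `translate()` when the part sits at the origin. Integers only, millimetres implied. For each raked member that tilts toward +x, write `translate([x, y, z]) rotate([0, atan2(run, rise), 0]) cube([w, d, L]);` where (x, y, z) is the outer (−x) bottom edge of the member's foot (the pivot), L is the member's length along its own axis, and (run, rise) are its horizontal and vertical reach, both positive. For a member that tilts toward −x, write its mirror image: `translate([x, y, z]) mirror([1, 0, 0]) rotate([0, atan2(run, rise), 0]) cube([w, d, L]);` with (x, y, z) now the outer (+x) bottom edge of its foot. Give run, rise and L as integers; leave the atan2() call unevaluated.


// leg length = √(305² + 732²) = 793
// right-leg outer foot x = 2·305 + 106 = 716
// beam min-corner = (305, 0, 732)
translate([305, 0, 732]) cube([106, 880, 70]);
translate([0, 78, 0]) rotate([0, atan2(305, 732), 0]) cube([25, 52, 793]);
translate([716, 78, 0]) mirror([1, 0, 0]) rotate([0, atan2(305, 732), 0]) cube([25, 52, 793]);
translate([0, 750, 0]) rotate([0, atan2(305, 732), 0]) cube([25, 52, 793]);
translate([716, 750, 0]) mirror([1, 0, 0]) rotate([0, atan2(305, 732), 0]) cube([25, 52, 793]);


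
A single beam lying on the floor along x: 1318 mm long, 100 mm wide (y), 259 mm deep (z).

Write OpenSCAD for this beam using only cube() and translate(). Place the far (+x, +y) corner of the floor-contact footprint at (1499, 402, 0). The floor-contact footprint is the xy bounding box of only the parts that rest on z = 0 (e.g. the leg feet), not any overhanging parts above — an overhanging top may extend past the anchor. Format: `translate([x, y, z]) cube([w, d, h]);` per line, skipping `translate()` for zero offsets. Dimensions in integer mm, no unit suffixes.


translate([181, 302, 0]) cube([1318, 100, 259]);


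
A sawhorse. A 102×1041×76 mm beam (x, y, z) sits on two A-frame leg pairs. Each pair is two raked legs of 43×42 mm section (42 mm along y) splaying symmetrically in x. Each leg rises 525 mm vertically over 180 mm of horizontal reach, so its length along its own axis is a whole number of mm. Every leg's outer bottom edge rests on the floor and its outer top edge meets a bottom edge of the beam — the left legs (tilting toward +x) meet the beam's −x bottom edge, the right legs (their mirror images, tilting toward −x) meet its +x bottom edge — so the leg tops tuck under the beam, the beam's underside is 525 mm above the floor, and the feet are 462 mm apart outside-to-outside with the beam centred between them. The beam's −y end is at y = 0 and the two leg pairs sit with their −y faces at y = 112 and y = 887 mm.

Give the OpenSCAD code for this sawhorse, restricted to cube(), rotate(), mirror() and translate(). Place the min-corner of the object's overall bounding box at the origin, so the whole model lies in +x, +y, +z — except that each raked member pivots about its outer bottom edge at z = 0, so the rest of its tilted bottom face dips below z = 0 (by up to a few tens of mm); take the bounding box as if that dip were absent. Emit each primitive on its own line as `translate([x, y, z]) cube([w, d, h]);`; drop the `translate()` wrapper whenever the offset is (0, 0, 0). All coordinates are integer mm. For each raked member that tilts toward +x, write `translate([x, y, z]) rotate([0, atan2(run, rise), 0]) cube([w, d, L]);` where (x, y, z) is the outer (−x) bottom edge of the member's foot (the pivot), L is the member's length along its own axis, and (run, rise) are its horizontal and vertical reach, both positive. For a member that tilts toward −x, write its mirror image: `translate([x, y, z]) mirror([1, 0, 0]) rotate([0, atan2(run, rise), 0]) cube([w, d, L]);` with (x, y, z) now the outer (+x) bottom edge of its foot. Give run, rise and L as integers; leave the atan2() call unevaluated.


translate([180, 0, 525]) cube([102, 1041, 76]);
translate([0, 112, 0]) rotate([0, atan2(180, 525), 0]) cube([43, 42, 555]);
translate([462, 112, 0]) mirror([1, 0, 0]) rotate([0, atan2(180, 525), 0]) cube([43, 42, 555]);
translate([0, 887, 0]) rotate([0, atan2(180, 525), 0]) cube([43, 42, 555]);
translate([462, 887, 0]) mirror([1, 0, 0]) rotate([0, atan2(180, 525), 0]) cube([43, 42, 555]);


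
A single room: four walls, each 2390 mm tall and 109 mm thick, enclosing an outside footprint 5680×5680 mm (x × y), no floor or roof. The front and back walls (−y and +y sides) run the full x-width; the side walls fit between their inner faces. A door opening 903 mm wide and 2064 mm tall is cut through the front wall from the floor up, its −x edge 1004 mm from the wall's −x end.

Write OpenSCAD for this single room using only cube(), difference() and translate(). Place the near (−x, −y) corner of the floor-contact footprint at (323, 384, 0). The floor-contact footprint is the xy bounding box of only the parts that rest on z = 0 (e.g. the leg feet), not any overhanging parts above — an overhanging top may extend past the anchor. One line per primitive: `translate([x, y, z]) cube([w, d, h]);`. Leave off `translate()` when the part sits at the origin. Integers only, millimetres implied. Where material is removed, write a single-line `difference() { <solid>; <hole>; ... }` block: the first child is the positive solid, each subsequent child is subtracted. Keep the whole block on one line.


difference() { translate([323, 384, 0]) cube([5680, 109, 2390]); translate([1327, 384, 0]) cube([903, 109, 2064]); }
translate([323, 5955, 0]) cube([5680, 109, 2390]);
translate([323, 493, 0]) cube([109, 5462, 2390]);
translate([5894, 493, 0]) cube([109, 5462, 2390]);


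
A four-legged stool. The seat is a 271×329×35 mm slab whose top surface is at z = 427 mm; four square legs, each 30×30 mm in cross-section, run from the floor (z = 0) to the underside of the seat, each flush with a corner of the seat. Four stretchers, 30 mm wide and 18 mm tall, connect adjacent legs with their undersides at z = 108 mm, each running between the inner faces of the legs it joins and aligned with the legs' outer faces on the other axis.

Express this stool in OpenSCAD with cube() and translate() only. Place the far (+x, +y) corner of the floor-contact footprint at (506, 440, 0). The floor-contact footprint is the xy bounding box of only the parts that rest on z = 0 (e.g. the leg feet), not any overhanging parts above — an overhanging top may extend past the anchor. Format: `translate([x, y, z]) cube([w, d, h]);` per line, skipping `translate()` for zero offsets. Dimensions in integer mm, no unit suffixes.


translate([235, 111, 392]) cube([271, 329, 35]);
translate([235, 111, 0]) cube([30, 30, 392]);
translate([476, 111, 0]) cube([30, 30, 392]);
translate([235, 410, 0]) cube([30, 30, 392]);
translate([476, 410, 0]) cube([30, 30, 392]);
translate([265, 111, 108]) cube([211, 30, 18]);
translate([265, 410, 108]) cube([211, 30, 18]);
translate([235, 141, 108]) cube([30, 269, 18]);
translate([476, 141, 108]) cube([30, 269, 18]);


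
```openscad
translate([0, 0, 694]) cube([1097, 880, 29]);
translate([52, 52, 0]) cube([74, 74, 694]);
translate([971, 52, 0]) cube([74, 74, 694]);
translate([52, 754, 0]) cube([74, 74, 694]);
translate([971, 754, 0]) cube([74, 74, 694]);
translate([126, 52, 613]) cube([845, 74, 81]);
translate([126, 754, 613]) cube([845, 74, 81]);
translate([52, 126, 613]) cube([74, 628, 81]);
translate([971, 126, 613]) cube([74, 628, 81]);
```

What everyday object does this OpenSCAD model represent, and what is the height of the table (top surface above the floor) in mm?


A table. The table height is 723 mm.

A 1097×880×29 slab sits at z = 694 on four 74 mm square posts — a table. The top surface is at 694 + 29 = 723 mm.


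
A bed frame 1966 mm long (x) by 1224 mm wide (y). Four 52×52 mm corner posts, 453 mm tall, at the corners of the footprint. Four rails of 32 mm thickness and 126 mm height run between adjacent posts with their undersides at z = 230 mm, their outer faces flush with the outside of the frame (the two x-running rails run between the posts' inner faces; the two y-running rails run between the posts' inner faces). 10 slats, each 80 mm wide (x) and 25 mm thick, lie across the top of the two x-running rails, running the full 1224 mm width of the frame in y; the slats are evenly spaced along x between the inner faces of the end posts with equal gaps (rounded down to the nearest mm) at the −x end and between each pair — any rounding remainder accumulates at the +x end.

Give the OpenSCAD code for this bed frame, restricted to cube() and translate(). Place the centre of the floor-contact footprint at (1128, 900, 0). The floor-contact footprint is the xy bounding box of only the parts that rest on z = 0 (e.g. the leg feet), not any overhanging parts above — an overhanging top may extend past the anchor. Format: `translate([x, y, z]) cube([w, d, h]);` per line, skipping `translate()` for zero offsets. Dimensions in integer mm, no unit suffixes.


translate([145, 288, 0]) cube([52, 52, 453]);
translate([145, 1460, 0]) cube([52, 52, 453]);
translate([2059, 288, 0]) cube([52, 52, 453]);
translate([2059, 1460, 0]) cube([52, 52, 453]);
translate([197, 288, 230]) cube([1862, 32, 126]);
translate([197, 1480, 230]) cube([1862, 32, 126]);
translate([145, 340, 230]) cube([32, 1120, 126]);
translate([2079, 340, 230]) cube([32, 1120, 126]);
translate([293, 288, 356]) cube([80, 1224, 25]);
translate([469, 288, 356]) cube([80, 1224, 25]);
translate([645, 288, 356]) cube([80, 1224, 25]);
translate([821, 288, 356]) cube([80, 1224, 25]);
translate([997, 288, 356]) cube([80, 1224, 25]);
translate([1173, 288, 356]) cube([80, 1224, 25]);
translate([1349, 288, 356]) cube([80, 1224, 25]);
translate([1525, 288, 356]) cube([80, 1224, 25]);
translate([1701, 288, 356]) cube([80, 1224, 25]);
translate([1877, 288, 356]) cube([80, 1224, 25]);


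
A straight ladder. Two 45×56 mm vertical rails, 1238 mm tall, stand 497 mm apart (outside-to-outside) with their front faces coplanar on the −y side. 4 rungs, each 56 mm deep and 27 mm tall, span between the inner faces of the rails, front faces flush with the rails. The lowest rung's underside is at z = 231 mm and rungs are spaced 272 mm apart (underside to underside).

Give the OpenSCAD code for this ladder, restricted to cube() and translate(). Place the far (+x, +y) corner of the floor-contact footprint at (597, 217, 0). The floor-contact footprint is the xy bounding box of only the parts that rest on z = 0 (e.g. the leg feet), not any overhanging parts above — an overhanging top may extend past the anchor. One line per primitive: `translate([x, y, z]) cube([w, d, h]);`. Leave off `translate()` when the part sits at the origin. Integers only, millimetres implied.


translate([100, 161, 0]) cube([45, 56, 1238]);
translate([552, 161, 0]) cube([45, 56, 1238]);
translate([145, 161, 231]) cube([407, 56, 27]);
translate([145, 161, 503]) cube([407, 56, 27]);
translate([145, 161, 775]) cube([407, 56, 27]);
translate([145, 161, 1047]) cube([407, 56, 27]);
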